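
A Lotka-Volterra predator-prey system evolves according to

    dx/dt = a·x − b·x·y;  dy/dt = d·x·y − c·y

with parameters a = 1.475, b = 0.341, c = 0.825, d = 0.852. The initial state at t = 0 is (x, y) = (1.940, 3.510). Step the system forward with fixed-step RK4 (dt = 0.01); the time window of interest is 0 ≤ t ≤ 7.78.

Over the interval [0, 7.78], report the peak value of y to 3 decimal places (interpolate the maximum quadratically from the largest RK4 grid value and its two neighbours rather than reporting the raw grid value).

max y = 7.596

t=0.000: state=(1.940, 3.510)
step 1 (dt=0.01): k1=(0.539, 2.906), k2=(0.531, 2.926), k3=(0.531, 2.926), k4=(0.522, 2.946); state += dt/6·(k1+2k2+2k3+k4)
t=0.010: state=(1.945, 3.539)
t=0.020: state=(1.950, 3.569)
t=0.030: state=(1.955, 3.599)
continuing one RK4 step at a time; state shown every 50 steps (Δt=0.5):
t=0.500: state=(1.918, 5.406)
t=1.000: state=(1.343, 7.249)
t=1.500: state=(0.780, 7.472)
t=2.000: state=(0.494, 6.433)
t=2.500: state=(0.386, 5.114)
t=3.000: state=(0.373, 3.969)
t=3.500: state=(0.429, 3.110)
t=4.000: state=(0.556, 2.532)
t=4.500: state=(0.779, 2.218)
t=5.000: state=(1.123, 2.192)
t=5.500: state=(1.575, 2.572)
t=6.000: state=(1.963, 3.648)
t=6.500: state=(1.882, 5.607)
t=7.000: state=(1.282, 7.347)
t=7.500: state=(0.743, 7.412)
t=7.780: state=(0.567, 6.867)
largest grid value and its neighbours: y(7.250)=7.59563, y(7.260)=7.59583, y(7.270)=7.59533
parabola through these three points peaks at t≈7.258 with y≈7.59585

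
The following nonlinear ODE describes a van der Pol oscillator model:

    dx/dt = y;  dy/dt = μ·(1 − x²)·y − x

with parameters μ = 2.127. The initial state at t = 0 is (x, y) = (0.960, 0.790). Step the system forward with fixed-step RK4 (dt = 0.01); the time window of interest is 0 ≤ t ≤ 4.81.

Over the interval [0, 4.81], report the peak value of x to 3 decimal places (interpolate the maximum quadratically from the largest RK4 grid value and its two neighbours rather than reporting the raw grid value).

t=0.000: state=(0.960, 0.790)
step 1 (dt=0.01): k1=(0.790, -0.828), k2=(0.786, -0.846), k3=(0.786, -0.846), k4=(0.782, -0.863); state += dt/6·(k1+2k2+2k3+k4)
t=0.010: state=(0.968, 0.782)
t=0.020: state=(0.976, 0.773)
t=0.030: state=(0.983, 0.764)
continuing one RK4 step at a time; state shown every 20 steps (Δt=0.2):
t=0.200: state=(1.097, 0.566)
t=0.400: state=(1.182, 0.283)
t=0.600: state=(1.212, 0.016)
t=0.800: state=(1.192, -0.207)
t=1.000: state=(1.131, -0.395)
t=1.200: state=(1.034, -0.576)
t=1.400: state=(0.899, -0.789)
t=1.600: state=(0.713, -1.088)
t=1.800: state=(0.452, -1.571)
t=2.000: state=(0.063, -2.387)
t=2.200: state=(-0.526, -3.492)
t=2.400: state=(-1.267, -3.552)
t=2.600: state=(-1.802, -1.669)
t=2.800: state=(-1.980, -0.312)
t=3.000: state=(-1.988, 0.138)
t=3.200: state=(-1.945, 0.269)
t=3.400: state=(-1.886, 0.316)
t=3.600: state=(-1.820, 0.344)
t=3.800: state=(-1.748, 0.370)
t=4.000: state=(-1.671, 0.398)
t=4.200: state=(-1.589, 0.432)
t=4.400: state=(-1.498, 0.475)
t=4.600: state=(-1.398, 0.530)
t=4.800: state=(-1.285, 0.606)
t=4.810: state=(-1.279, 0.611)
largest grid value and its neighbours: x(0.600)=1.21166, x(0.610)=1.21175, x(0.620)=1.21172
parabola through these three points peaks at t≈0.613 with x≈1.21176

max x = 1.212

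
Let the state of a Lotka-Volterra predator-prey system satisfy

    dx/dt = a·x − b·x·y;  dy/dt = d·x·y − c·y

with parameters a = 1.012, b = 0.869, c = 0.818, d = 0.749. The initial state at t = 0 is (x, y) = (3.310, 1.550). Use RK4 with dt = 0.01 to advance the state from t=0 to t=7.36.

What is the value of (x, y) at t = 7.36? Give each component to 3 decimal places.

t=0.000: state=(3.310, 1.550)
step 1 (dt=0.01): k1=(-1.109, 2.575), k2=(-1.144, 2.590), k3=(-1.144, 2.590), k4=(-1.179, 2.604); state += dt/6·(k1+2k2+2k3+k4)
t=0.010: state=(3.299, 1.576)
t=0.020: state=(3.286, 1.602)
t=0.030: state=(3.274, 1.629)
continuing one RK4 step at a time; state shown every 25 steps (Δt=0.25):
t=0.250: state=(2.824, 2.257)
t=0.500: state=(2.066, 2.913)
t=0.750: state=(1.351, 3.261)
t=1.000: state=(0.853, 3.255)
t=1.250: state=(0.554, 3.019)
t=1.500: state=(0.384, 2.683)
t=1.750: state=(0.287, 2.326)
t=2.000: state=(0.231, 1.989)
t=2.250: state=(0.200, 1.688)
t=2.500: state=(0.184, 1.426)
t=2.750: state=(0.178, 1.202)
t=3.000: state=(0.180, 1.013)
t=3.250: state=(0.190, 0.854)
t=3.500: state=(0.206, 0.723)
t=3.750: state=(0.229, 0.613)
t=4.000: state=(0.261, 0.523)
t=4.250: state=(0.303, 0.450)
t=4.500: state=(0.356, 0.390)
t=4.750: state=(0.424, 0.342)
t=5.000: state=(0.509, 0.304)
t=5.250: state=(0.615, 0.275)
t=5.500: state=(0.748, 0.255)
t=5.750: state=(0.913, 0.242)
t=6.000: state=(1.117, 0.239)
t=6.250: state=(1.365, 0.245)
t=6.500: state=(1.663, 0.265)
t=6.750: state=(2.015, 0.305)
t=7.000: state=(2.412, 0.376)
t=7.250: state=(2.828, 0.500)
t=7.360: state=(3.002, 0.581)

(x, y) = (3.002, 0.581)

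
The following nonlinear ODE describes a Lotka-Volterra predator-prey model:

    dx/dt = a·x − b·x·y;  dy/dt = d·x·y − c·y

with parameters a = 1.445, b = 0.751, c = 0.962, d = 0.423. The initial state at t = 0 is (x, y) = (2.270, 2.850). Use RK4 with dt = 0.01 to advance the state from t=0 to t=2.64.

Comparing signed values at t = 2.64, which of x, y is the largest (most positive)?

largest component: x

t=0.000: state=(2.270, 2.850)
step 1 (dt=0.01): k1=(-1.578, -0.005), k2=(-1.573, -0.015), k3=(-1.573, -0.015), k4=(-1.567, -0.024); state += dt/6·(k1+2k2+2k3+k4)
t=0.010: state=(2.254, 2.850)
t=0.020: state=(2.239, 2.850)
t=0.030: state=(2.223, 2.849)
continuing one RK4 step at a time; state shown every 10 steps (Δt=0.1):
t=0.100: state=(2.118, 2.840)
t=0.200: state=(1.979, 2.813)
t=0.300: state=(1.854, 2.771)
t=0.400: state=(1.743, 2.715)
t=0.500: state=(1.647, 2.650)
t=0.600: state=(1.564, 2.575)
t=0.700: state=(1.493, 2.495)
t=0.800: state=(1.435, 2.411)
t=0.900: state=(1.388, 2.325)
t=1.000: state=(1.351, 2.237)
t=1.100: state=(1.324, 2.150)
t=1.200: state=(1.306, 2.065)
t=1.300: state=(1.297, 1.982)
t=1.400: state=(1.295, 1.901)
t=1.500: state=(1.301, 1.824)
t=1.600: state=(1.314, 1.751)
t=1.700: state=(1.335, 1.682)
t=1.800: state=(1.363, 1.618)
t=1.900: state=(1.398, 1.557)
t=2.000: state=(1.440, 1.502)
t=2.100: state=(1.489, 1.451)
t=2.200: state=(1.546, 1.406)
t=2.300: state=(1.609, 1.365)
t=2.400: state=(1.681, 1.329)
t=2.500: state=(1.760, 1.298)
t=2.600: state=(1.846, 1.272)
t=2.640: state=(1.883, 1.264)
compare at T: x=1.883, y=1.264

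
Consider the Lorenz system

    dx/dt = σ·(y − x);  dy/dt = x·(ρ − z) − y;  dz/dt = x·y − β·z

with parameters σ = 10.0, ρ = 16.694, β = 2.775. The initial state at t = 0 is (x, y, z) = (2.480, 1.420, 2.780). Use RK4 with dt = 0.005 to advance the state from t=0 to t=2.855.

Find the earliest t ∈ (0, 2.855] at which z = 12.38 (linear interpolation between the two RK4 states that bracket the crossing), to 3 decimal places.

t = 0.301

t=0.000: state=(2.480, 1.420, 2.780)
step 1 (dt=0.005): k1=(-10.600, 33.087, -4.193), k2=(-9.508, 32.661, -3.998), k3=(-9.546, 32.699, -3.998), k4=(-8.488, 32.308, -3.808); state += dt/6·(k1+2k2+2k3+k4)
t=0.005: state=(2.432, 1.583, 2.760)
t=0.010: state=(2.395, 1.743, 2.742)
t=0.015: state=(2.367, 1.900, 2.726)
continuing one RK4 step at a time; state shown every 20 steps (Δt=0.1):
t=0.100: state=(2.964, 4.623, 2.791)
t=0.200: state=(5.636, 9.352, 4.736)
t=0.300: state=(10.099, 14.711, 12.291)
next step: t=0.305: state=(10.328, 14.848, 12.871) — z has crossed 12.38
linear interpolation between t=0.300 (12.29101) and t=0.305 (12.87137) → t≈0.301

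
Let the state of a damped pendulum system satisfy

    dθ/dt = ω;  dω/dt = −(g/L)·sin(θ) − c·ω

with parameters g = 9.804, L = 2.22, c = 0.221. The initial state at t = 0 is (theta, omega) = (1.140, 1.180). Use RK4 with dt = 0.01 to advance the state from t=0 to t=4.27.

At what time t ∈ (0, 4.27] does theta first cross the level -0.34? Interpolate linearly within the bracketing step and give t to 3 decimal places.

t = 1.291

t=0.000: state=(1.140, 1.180)
step 1 (dt=0.01): k1=(1.180, -4.274), k2=(1.159, -4.280), k3=(1.159, -4.279), k4=(1.137, -4.285); state += dt/6·(k1+2k2+2k3+k4)
t=0.010: state=(1.152, 1.137)
t=0.020: state=(1.163, 1.094)
t=0.030: state=(1.173, 1.051)
continuing one RK4 step at a time; state shown every 20 steps (Δt=0.2):
t=0.200: state=(1.290, 0.315)
t=0.400: state=(1.268, -0.529)
t=0.600: state=(1.082, -1.306)
t=0.800: state=(0.755, -1.938)
t=1.000: state=(0.325, -2.298)
t=1.200: state=(-0.139, -2.277)
t=1.290: state=(-0.338, -2.139)
next step: t=1.300: state=(-0.359, -2.119) — theta has crossed -0.34
linear interpolation between t=1.290 (-0.33820) and t=1.300 (-0.35948) → t≈1.291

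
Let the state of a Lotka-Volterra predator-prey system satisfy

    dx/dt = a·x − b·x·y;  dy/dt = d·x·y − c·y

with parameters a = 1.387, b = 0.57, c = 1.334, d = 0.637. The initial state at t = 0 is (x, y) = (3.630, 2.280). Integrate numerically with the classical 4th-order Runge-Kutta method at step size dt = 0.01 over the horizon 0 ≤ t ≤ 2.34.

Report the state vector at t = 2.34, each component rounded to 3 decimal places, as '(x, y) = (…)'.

(x, y) = (1.081, 2.146)

t=0.000: state=(3.630, 2.280)
step 1 (dt=0.01): k1=(0.317, 2.231), k2=(0.294, 2.244), k3=(0.294, 2.244), k4=(0.271, 2.257); state += dt/6·(k1+2k2+2k3+k4)
t=0.010: state=(3.633, 2.302)
t=0.020: state=(3.635, 2.325)
t=0.030: state=(3.637, 2.348)
continuing one RK4 step at a time; state shown every 10 steps (Δt=0.1):
t=0.100: state=(3.638, 2.516)
t=0.200: state=(3.595, 2.772)
t=0.300: state=(3.499, 3.042)
t=0.400: state=(3.354, 3.312)
t=0.500: state=(3.166, 3.568)
t=0.600: state=(2.948, 3.795)
t=0.700: state=(2.713, 3.977)
t=0.800: state=(2.475, 4.106)
t=0.900: state=(2.245, 4.176)
t=1.000: state=(2.031, 4.187)
t=1.100: state=(1.840, 4.144)
t=1.200: state=(1.673, 4.056)
t=1.300: state=(1.530, 3.930)
t=1.400: state=(1.411, 3.776)
t=1.500: state=(1.314, 3.604)
t=1.600: state=(1.235, 3.420)
t=1.700: state=(1.174, 3.232)
t=1.800: state=(1.128, 3.043)
t=1.900: state=(1.095, 2.858)
t=2.000: state=(1.074, 2.680)
t=2.100: state=(1.065, 2.510)
t=2.200: state=(1.065, 2.351)
t=2.300: state=(1.074, 2.202)
t=2.340: state=(1.081, 2.146)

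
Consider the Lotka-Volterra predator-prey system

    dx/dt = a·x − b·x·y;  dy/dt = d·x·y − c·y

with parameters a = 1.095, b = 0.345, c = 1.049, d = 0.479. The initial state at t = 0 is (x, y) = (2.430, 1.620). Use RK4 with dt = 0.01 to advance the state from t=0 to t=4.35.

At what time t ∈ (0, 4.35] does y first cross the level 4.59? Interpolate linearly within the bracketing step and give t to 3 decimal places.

t=0.000: state=(2.430, 1.620)
step 1 (dt=0.01): k1=(1.303, 0.186), k2=(1.305, 0.191), k3=(1.305, 0.191), k4=(1.308, 0.197); state += dt/6·(k1+2k2+2k3+k4)
t=0.010: state=(2.443, 1.622)
t=0.020: state=(2.456, 1.624)
t=0.030: state=(2.469, 1.626)
continuing one RK4 step at a time; state shown every 20 steps (Δt=0.2):
t=0.200: state=(2.700, 1.679)
t=0.400: state=(2.983, 1.787)
t=0.600: state=(3.265, 1.955)
t=0.800: state=(3.524, 2.194)
t=1.000: state=(3.731, 2.520)
t=1.200: state=(3.849, 2.940)
t=1.400: state=(3.845, 3.449)
t=1.600: state=(3.700, 4.018)
t=1.800: state=(3.422, 4.587)
next step: t=1.810: state=(3.405, 4.614) — y has crossed 4.59
linear interpolation between t=1.800 (4.58667) and t=1.810 (4.61363) → t≈1.801

t = 1.801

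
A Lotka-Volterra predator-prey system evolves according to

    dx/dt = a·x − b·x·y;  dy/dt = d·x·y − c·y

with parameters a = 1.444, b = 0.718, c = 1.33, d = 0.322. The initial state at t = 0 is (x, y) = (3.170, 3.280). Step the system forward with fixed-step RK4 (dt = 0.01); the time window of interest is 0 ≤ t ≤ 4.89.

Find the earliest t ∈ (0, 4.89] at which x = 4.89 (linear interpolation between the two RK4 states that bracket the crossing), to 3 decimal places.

t = 2.612

t=0.000: state=(3.170, 3.280)
step 1 (dt=0.01): k1=(-2.888, -1.014), k2=(-2.863, -1.028), k3=(-2.863, -1.028), k4=(-2.839, -1.041); state += dt/6·(k1+2k2+2k3+k4)
t=0.010: state=(3.141, 3.270)
t=0.020: state=(3.113, 3.259)
t=0.030: state=(3.086, 3.248)
continuing one RK4 step at a time; state shown every 20 steps (Δt=0.2):
t=0.200: state=(2.687, 3.033)
t=0.400: state=(2.370, 2.733)
t=0.600: state=(2.185, 2.424)
t=0.800: state=(2.103, 2.132)
t=1.000: state=(2.107, 1.870)
t=1.200: state=(2.186, 1.645)
t=1.400: state=(2.336, 1.458)
t=1.600: state=(2.557, 1.308)
t=1.800: state=(2.854, 1.193)
t=2.000: state=(3.230, 1.112)
t=2.200: state=(3.689, 1.064)
t=2.400: state=(4.232, 1.052)
t=2.600: state=(4.850, 1.080)
t=2.610: state=(4.883, 1.082)
next step: t=2.620: state=(4.915, 1.085) — x has crossed 4.89
linear interpolation between t=2.610 (4.88265) and t=2.620 (4.91527) → t≈2.612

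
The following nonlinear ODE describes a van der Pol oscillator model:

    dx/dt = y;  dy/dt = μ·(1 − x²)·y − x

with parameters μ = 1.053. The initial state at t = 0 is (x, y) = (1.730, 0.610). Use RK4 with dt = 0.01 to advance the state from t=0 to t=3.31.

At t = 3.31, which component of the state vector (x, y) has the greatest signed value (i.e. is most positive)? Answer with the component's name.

t=0.000: state=(1.730, 0.610)
step 1 (dt=0.01): k1=(0.610, -3.010), k2=(0.595, -2.988), k3=(0.595, -2.988), k4=(0.580, -2.966); state += dt/6·(k1+2k2+2k3+k4)
t=0.010: state=(1.736, 0.580)
t=0.020: state=(1.742, 0.551)
t=0.030: state=(1.747, 0.522)
continuing one RK4 step at a time; state shown every 20 steps (Δt=0.2):
t=0.200: state=(1.798, 0.104)
t=0.400: state=(1.784, -0.222)
t=0.600: state=(1.717, -0.428)
t=0.800: state=(1.617, -0.573)
t=1.000: state=(1.490, -0.695)
t=1.200: state=(1.338, -0.819)
t=1.400: state=(1.161, -0.964)
t=1.600: state=(0.950, -1.150)
t=1.800: state=(0.696, -1.400)
t=2.000: state=(0.384, -1.739)
t=2.200: state=(-0.005, -2.169)
t=2.400: state=(-0.483, -2.584)
t=2.600: state=(-1.017, -2.667)
t=2.800: state=(-1.505, -2.100)
t=3.000: state=(-1.831, -1.149)
t=3.200: state=(-1.977, -0.362)
t=3.310: state=(-2.000, -0.072)
compare at T: x=-2.000, y=-0.072

largest component: y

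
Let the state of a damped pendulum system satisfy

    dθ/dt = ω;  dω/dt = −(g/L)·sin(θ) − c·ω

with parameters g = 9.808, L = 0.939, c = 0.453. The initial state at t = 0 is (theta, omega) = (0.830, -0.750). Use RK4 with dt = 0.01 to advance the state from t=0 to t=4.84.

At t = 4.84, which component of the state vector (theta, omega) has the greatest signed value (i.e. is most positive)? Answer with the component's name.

largest component: omega

t=0.000: state=(0.830, -0.750)
step 1 (dt=0.01): k1=(-0.750, -7.368), k2=(-0.787, -7.325), k3=(-0.787, -7.324), k4=(-0.823, -7.279); state += dt/6·(k1+2k2+2k3+k4)
t=0.010: state=(0.822, -0.823)
t=0.020: state=(0.814, -0.896)
t=0.030: state=(0.804, -0.967)
continuing one RK4 step at a time; state shown every 20 steps (Δt=0.2):
t=0.200: state=(0.548, -1.978)
t=0.400: state=(0.090, -2.436)
t=0.600: state=(-0.361, -1.934)
t=0.800: state=(-0.639, -0.775)
t=1.000: state=(-0.661, 0.536)
t=1.200: state=(-0.444, 1.562)
t=1.400: state=(-0.080, 1.948)
t=1.600: state=(0.283, 1.559)
t=1.800: state=(0.507, 0.625)
t=2.000: state=(0.524, -0.445)
t=2.200: state=(0.346, -1.269)
t=2.400: state=(0.053, -1.558)
t=2.600: state=(-0.235, -1.226)
t=2.800: state=(-0.409, -0.462)
t=3.000: state=(-0.413, 0.403)
t=3.200: state=(-0.262, 1.048)
t=3.400: state=(-0.025, 1.245)
t=3.600: state=(0.202, 0.947)
t=3.800: state=(0.332, 0.316)
t=4.000: state=(0.324, -0.376)
t=4.200: state=(0.195, -0.870)
t=4.400: state=(0.002, -0.991)
t=4.600: state=(-0.175, -0.721)
t=4.800: state=(-0.270, -0.199)
t=4.840: state=(-0.275, -0.084)
compare at T: theta=-0.275, omega=-0.084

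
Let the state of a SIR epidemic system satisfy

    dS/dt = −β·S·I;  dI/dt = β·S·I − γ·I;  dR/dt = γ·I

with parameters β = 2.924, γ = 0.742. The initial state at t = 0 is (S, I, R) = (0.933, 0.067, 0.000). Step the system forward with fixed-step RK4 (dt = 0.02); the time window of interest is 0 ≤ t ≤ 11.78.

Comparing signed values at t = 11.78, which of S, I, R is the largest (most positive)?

t=0.000: state=(0.933, 0.067, 0.000)
step 1 (dt=0.02): k1=(-0.183, 0.133, 0.050), k2=(-0.186, 0.135, 0.051), k3=(-0.186, 0.135, 0.051), k4=(-0.189, 0.138, 0.052); state += dt/6·(k1+2k2+2k3+k4)
t=0.020: state=(0.929, 0.070, 0.001)
t=0.040: state=(0.925, 0.073, 0.002)
t=0.060: state=(0.921, 0.075, 0.003)
continuing one RK4 step at a time; state shown every 25 steps (Δt=0.5):
t=0.500: state=(0.794, 0.165, 0.041)
t=1.000: state=(0.561, 0.310, 0.129)
t=1.500: state=(0.329, 0.407, 0.265)
t=2.000: state=(0.180, 0.402, 0.418)
t=2.500: state=(0.104, 0.340, 0.556)
t=3.000: state=(0.067, 0.265, 0.668)
t=3.500: state=(0.048, 0.198, 0.754)
t=4.000: state=(0.037, 0.146, 0.817)
t=4.500: state=(0.031, 0.106, 0.863)
t=5.000: state=(0.027, 0.076, 0.897)
t=5.500: state=(0.025, 0.054, 0.921)
t=6.000: state=(0.023, 0.039, 0.938)
t=6.500: state=(0.022, 0.028, 0.950)
t=7.000: state=(0.021, 0.020, 0.959)
t=7.500: state=(0.021, 0.014, 0.965)
t=8.000: state=(0.020, 0.010, 0.970)
t=8.500: state=(0.020, 0.007, 0.973)
t=9.000: state=(0.020, 0.005, 0.975)
t=9.500: state=(0.020, 0.004, 0.977)
t=10.000: state=(0.020, 0.003, 0.978)
t=10.500: state=(0.020, 0.002, 0.978)
t=11.000: state=(0.020, 0.001, 0.979)
t=11.500: state=(0.020, 0.001, 0.979)
t=11.780: state=(0.020, 0.001, 0.980)
compare at T: S=0.020, I=0.001, R=0.980

largest component: R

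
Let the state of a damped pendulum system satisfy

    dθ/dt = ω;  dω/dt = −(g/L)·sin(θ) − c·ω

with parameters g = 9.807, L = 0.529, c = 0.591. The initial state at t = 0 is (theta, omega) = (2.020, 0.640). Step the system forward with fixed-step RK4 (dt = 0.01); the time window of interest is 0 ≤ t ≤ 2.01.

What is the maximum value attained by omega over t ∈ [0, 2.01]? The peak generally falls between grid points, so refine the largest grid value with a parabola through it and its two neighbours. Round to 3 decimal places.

max omega = 5.161

t=0.000: state=(2.020, 0.640)
step 1 (dt=0.01): k1=(0.640, -17.078), k2=(0.555, -17.002), k3=(0.555, -17.005), k4=(0.470, -16.932); state += dt/6·(k1+2k2+2k3+k4)
t=0.010: state=(2.026, 0.470)
t=0.020: state=(2.029, 0.301)
t=0.030: state=(2.032, 0.134)
continuing one RK4 step at a time; state shown every 10 steps (Δt=0.1):
t=0.100: state=(2.001, -1.015)
t=0.200: state=(1.818, -2.645)
t=0.300: state=(1.471, -4.278)
t=0.400: state=(0.968, -5.711)
t=0.500: state=(0.351, -6.474)
t=0.600: state=(-0.289, -6.147)
t=0.700: state=(-0.844, -4.819)
t=0.800: state=(-1.236, -2.985)
t=0.900: state=(-1.438, -1.058)
t=1.000: state=(-1.451, 0.792)
t=1.100: state=(-1.284, 2.512)
t=1.200: state=(-0.956, 3.989)
t=1.300: state=(-0.503, 4.958)
t=1.400: state=(0.008, 5.108)
t=1.500: state=(0.488, 4.362)
t=1.600: state=(0.859, 2.977)
t=1.700: state=(1.074, 1.312)
t=1.800: state=(1.121, -0.377)
t=1.900: state=(1.003, -1.937)
t=2.000: state=(0.743, -3.212)
t=2.010: state=(0.710, -3.316)
largest grid value and its neighbours: omega(1.360)=5.15907, omega(1.370)=5.16034, omega(1.380)=5.15217
parabola through these three points peaks at t≈1.366 with omega≈5.16097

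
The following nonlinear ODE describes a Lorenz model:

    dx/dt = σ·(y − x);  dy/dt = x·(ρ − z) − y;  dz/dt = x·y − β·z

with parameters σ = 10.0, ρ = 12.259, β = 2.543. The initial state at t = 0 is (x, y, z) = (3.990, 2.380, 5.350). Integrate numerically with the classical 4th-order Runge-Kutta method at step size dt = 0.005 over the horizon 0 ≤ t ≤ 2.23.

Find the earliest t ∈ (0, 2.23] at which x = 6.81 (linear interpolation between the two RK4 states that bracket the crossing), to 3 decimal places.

t = 0.288

t=0.000: state=(3.990, 2.380, 5.350)
step 1 (dt=0.005): k1=(-16.100, 25.187, -4.109), k2=(-15.068, 24.886, -3.930), k3=(-15.101, 24.903, -3.928), k4=(-14.100, 24.618, -3.751); state += dt/6·(k1+2k2+2k3+k4)
t=0.005: state=(3.915, 2.504, 5.330)
t=0.010: state=(3.849, 2.626, 5.312)
t=0.015: state=(3.792, 2.746, 5.296)
continuing one RK4 step at a time; state shown every 20 steps (Δt=0.1):
t=0.100: state=(3.810, 4.618, 5.314)
t=0.200: state=(5.153, 6.903, 6.411)
t=0.285: state=(6.752, 8.630, 8.769)
next step: t=0.290: state=(6.846, 8.702, 8.951) — x has crossed 6.81
linear interpolation between t=0.285 (6.75226) and t=0.290 (6.84565) → t≈0.288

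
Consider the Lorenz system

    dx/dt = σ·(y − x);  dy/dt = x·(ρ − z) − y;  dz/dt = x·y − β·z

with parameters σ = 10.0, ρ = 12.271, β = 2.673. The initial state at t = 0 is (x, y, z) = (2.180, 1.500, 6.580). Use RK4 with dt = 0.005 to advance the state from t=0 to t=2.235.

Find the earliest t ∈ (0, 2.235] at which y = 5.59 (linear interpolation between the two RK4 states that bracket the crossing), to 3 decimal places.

t = 0.275

t=0.000: state=(2.180, 1.500, 6.580)
step 1 (dt=0.005): k1=(-6.800, 10.906, -14.318), k2=(-6.357, 10.860, -14.189), k3=(-6.370, 10.866, -14.189), k4=(-5.938, 10.823, -14.060); state += dt/6·(k1+2k2+2k3+k4)
t=0.005: state=(2.148, 1.554, 6.509)
t=0.010: state=(2.121, 1.608, 6.439)
t=0.015: state=(2.097, 1.662, 6.371)
continuing one RK4 step at a time; state shown every 20 steps (Δt=0.1):
t=0.100: state=(2.150, 2.605, 5.412)
t=0.200: state=(2.948, 4.072, 4.884)
t=0.270: state=(3.895, 5.481, 5.096)
next step: t=0.275: state=(3.975, 5.594, 5.137) — y has crossed 5.59
linear interpolation between t=0.270 (5.48055) and t=0.275 (5.59364) → t≈0.275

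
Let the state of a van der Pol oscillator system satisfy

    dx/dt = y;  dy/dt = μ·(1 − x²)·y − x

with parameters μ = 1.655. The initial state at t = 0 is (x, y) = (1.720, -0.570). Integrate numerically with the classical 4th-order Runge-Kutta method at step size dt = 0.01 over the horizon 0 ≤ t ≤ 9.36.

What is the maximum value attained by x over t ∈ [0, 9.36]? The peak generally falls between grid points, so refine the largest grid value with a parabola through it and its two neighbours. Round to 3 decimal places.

t=0.000: state=(1.720, -0.570)
step 1 (dt=0.01): k1=(-0.570, 0.127), k2=(-0.569, 0.119), k3=(-0.569, 0.119), k4=(-0.569, 0.111); state += dt/6·(k1+2k2+2k3+k4)
t=0.010: state=(1.714, -0.569)
t=0.020: state=(1.709, -0.568)
t=0.030: state=(1.703, -0.567)
continuing one RK4 step at a time; state shown every 50 steps (Δt=0.5):
t=0.500: state=(1.427, -0.639)
t=1.000: state=(1.048, -0.923)
t=1.500: state=(0.418, -1.754)
t=2.000: state=(-0.904, -3.411)
t=2.500: state=(-1.980, -0.528)
t=3.000: state=(-1.950, 0.329)
t=3.500: state=(-1.750, 0.454)
t=4.000: state=(-1.495, 0.576)
t=4.500: state=(-1.155, 0.813)
t=5.000: state=(-0.621, 1.436)
t=5.500: state=(0.476, 3.132)
t=6.000: state=(1.864, 1.287)
t=6.500: state=(1.987, -0.255)
t=7.000: state=(1.806, -0.429)
t=7.500: state=(1.565, -0.539)
t=8.000: state=(1.253, -0.734)
t=8.500: state=(0.788, -1.208)
t=9.000: state=(-0.110, -2.623)
t=9.360: state=(-1.250, -3.194)
largest grid value and its neighbours: x(6.290)=2.01686, x(6.300)=2.01693, x(6.310)=2.01679
parabola through these three points peaks at t≈6.298 with x≈2.01693

max x = 2.017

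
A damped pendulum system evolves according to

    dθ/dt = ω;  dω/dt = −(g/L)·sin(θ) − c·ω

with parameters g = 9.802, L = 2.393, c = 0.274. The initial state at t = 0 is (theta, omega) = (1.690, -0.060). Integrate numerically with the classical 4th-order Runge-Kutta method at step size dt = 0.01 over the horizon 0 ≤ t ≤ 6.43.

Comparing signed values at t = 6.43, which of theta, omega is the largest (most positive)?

t=0.000: state=(1.690, -0.060)
step 1 (dt=0.01): k1=(-0.060, -4.051), k2=(-0.080, -4.045), k3=(-0.080, -4.045), k4=(-0.100, -4.040); state += dt/6·(k1+2k2+2k3+k4)
t=0.010: state=(1.689, -0.100)
t=0.020: state=(1.688, -0.141)
t=0.030: state=(1.686, -0.181)
continuing one RK4 step at a time; state shown every 25 steps (Δt=0.25):
t=0.250: state=(1.551, -1.043)
t=0.500: state=(1.175, -1.939)
t=0.750: state=(0.603, -2.575)
t=1.000: state=(-0.066, -2.660)
t=1.250: state=(-0.674, -2.118)
t=1.500: state=(-1.094, -1.205)
t=1.750: state=(-1.270, -0.203)
t=2.000: state=(-1.199, 0.751)
t=2.250: state=(-0.906, 1.565)
t=2.500: state=(-0.442, 2.080)
t=2.750: state=(0.093, 2.109)
t=3.000: state=(0.571, 1.638)
t=3.250: state=(0.887, 0.860)
t=3.500: state=(0.994, -0.006)
t=3.750: state=(0.889, -0.815)
t=4.000: state=(0.602, -1.438)
t=4.250: state=(0.197, -1.728)
t=4.500: state=(-0.227, -1.594)
t=4.750: state=(-0.569, -1.096)
t=5.000: state=(-0.759, -0.402)
t=5.250: state=(-0.768, 0.319)
t=5.500: state=(-0.608, 0.935)
t=5.750: state=(-0.320, 1.320)
t=6.000: state=(0.024, 1.377)
t=6.250: state=(0.340, 1.099)
t=6.430: state=(0.508, 0.747)
compare at T: theta=0.508, omega=0.747

largest component: omega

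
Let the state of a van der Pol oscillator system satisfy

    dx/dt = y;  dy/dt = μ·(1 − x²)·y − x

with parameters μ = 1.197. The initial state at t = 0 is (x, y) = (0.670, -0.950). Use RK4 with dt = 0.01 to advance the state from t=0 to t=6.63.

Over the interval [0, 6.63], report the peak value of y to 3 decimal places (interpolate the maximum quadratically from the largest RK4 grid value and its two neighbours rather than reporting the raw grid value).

t=0.000: state=(0.670, -0.950)
step 1 (dt=0.01): k1=(-0.950, -1.297), k2=(-0.956, -1.303), k3=(-0.957, -1.304), k4=(-0.963, -1.310); state += dt/6·(k1+2k2+2k3+k4)
t=0.010: state=(0.660, -0.963)
t=0.020: state=(0.651, -0.976)
t=0.030: state=(0.641, -0.990)
continuing one RK4 step at a time; state shown every 25 steps (Δt=0.25):
t=0.250: state=(0.388, -1.325)
t=0.500: state=(-0.003, -1.820)
t=0.750: state=(-0.524, -2.324)
t=1.000: state=(-1.123, -2.327)
t=1.250: state=(-1.611, -1.462)
t=1.500: state=(-1.845, -0.467)
t=1.750: state=(-1.881, 0.109)
t=2.000: state=(-1.816, 0.383)
t=2.250: state=(-1.700, 0.533)
t=2.500: state=(-1.552, 0.649)
t=2.750: state=(-1.375, 0.773)
t=3.000: state=(-1.162, 0.935)
t=3.250: state=(-0.901, 1.172)
t=3.500: state=(-0.565, 1.539)
t=3.750: state=(-0.115, 2.095)
t=4.000: state=(0.490, 2.728)
t=4.250: state=(1.197, 2.726)
t=4.500: state=(1.749, 1.563)
t=4.750: state=(1.982, 0.398)
t=5.000: state=(2.000, -0.168)
t=5.250: state=(1.925, -0.403)
t=5.500: state=(1.808, -0.522)
t=5.750: state=(1.666, -0.614)
t=6.000: state=(1.500, -0.712)
t=6.250: state=(1.308, -0.838)
t=6.500: state=(1.077, -1.020)
t=6.630: state=(0.936, -1.148)
largest grid value and its neighbours: y(4.120)=2.87439, y(4.130)=2.87593, y(4.140)=2.87548
parabola through these three points peaks at t≈4.133 with y≈2.87600

max y = 2.876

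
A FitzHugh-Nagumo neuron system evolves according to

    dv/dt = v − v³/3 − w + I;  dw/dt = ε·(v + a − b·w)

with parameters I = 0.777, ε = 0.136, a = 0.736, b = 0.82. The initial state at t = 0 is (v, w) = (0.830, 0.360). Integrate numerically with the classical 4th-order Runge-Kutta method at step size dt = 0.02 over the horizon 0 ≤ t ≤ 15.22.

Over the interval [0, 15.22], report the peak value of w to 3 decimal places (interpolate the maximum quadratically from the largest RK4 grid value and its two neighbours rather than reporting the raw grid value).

max w = 1.678

t=0.000: state=(0.830, 0.360)
step 1 (dt=0.02): k1=(1.056, 0.173), k2=(1.058, 0.174), k3=(1.058, 0.174), k4=(1.059, 0.175); state += dt/6·(k1+2k2+2k3+k4)
t=0.020: state=(0.851, 0.363)
t=0.040: state=(0.872, 0.367)
t=0.060: state=(0.894, 0.371)
continuing one RK4 step at a time; state shown every 25 steps (Δt=0.5):
t=0.500: state=(1.332, 0.461)
t=1.000: state=(1.638, 0.585)
t=1.500: state=(1.734, 0.714)
t=2.000: state=(1.729, 0.839)
t=2.500: state=(1.689, 0.955)
t=3.000: state=(1.637, 1.062)
t=3.500: state=(1.580, 1.160)
t=4.000: state=(1.520, 1.248)
t=4.500: state=(1.458, 1.327)
t=5.000: state=(1.394, 1.398)
t=5.500: state=(1.328, 1.461)
t=6.000: state=(1.257, 1.516)
t=6.500: state=(1.183, 1.563)
t=7.000: state=(1.102, 1.603)
t=7.500: state=(1.012, 1.634)
t=8.000: state=(0.909, 1.658)
t=8.500: state=(0.787, 1.673)
t=9.000: state=(0.632, 1.678)
t=9.500: state=(0.424, 1.671)
t=10.000: state=(0.117, 1.647)
t=10.500: state=(-0.357, 1.600)
t=11.000: state=(-1.024, 1.517)
t=11.500: state=(-1.613, 1.394)
t=12.000: state=(-1.853, 1.251)
t=12.500: state=(-1.887, 1.107)
t=13.000: state=(-1.857, 0.972)
t=13.500: state=(-1.811, 0.846)
t=14.000: state=(-1.760, 0.731)
t=14.500: state=(-1.708, 0.626)
t=15.000: state=(-1.656, 0.529)
t=15.220: state=(-1.633, 0.489)
largest grid value and its neighbours: w(8.960)=1.67801, w(8.980)=1.67801, w(9.000)=1.67800
parabola through these three points peaks at t≈8.978 with w≈1.67801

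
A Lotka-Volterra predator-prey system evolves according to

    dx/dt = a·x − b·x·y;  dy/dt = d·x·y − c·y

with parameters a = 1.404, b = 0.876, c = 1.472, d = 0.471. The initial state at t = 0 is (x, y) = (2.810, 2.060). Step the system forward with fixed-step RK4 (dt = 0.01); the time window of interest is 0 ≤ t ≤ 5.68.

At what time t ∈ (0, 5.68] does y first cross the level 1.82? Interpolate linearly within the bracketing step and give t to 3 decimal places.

t=0.000: state=(2.810, 2.060)
step 1 (dt=0.01): k1=(-1.126, -0.306), k2=(-1.120, -0.311), k3=(-1.120, -0.311), k4=(-1.113, -0.316); state += dt/6·(k1+2k2+2k3+k4)
t=0.010: state=(2.799, 2.057)
t=0.020: state=(2.788, 2.054)
t=0.030: state=(2.777, 2.050)
continuing one RK4 step at a time; state shown every 20 steps (Δt=0.2):
t=0.200: state=(2.611, 1.980)
t=0.400: state=(2.466, 1.873)
t=0.480: state=(2.424, 1.825)
next step: t=0.490: state=(2.419, 1.819) — y has crossed 1.82
linear interpolation between t=0.480 (1.82538) and t=0.490 (1.81933) → t≈0.489

t = 0.489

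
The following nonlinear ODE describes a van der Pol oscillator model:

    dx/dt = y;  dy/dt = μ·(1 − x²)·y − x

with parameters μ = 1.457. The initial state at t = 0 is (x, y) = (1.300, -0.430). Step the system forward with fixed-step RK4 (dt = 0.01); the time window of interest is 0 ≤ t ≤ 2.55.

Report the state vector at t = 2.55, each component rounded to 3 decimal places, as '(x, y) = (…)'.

(x, y) = (-1.920, 0.347)

t=0.000: state=(1.300, -0.430)
step 1 (dt=0.01): k1=(-0.430, -0.868), k2=(-0.434, -0.865), k3=(-0.434, -0.865), k4=(-0.439, -0.862); state += dt/6·(k1+2k2+2k3+k4)
t=0.010: state=(1.296, -0.439)
t=0.020: state=(1.291, -0.447)
t=0.030: state=(1.287, -0.456)
continuing one RK4 step at a time; state shown every 10 steps (Δt=0.1):
t=0.100: state=(1.253, -0.514)
t=0.200: state=(1.197, -0.596)
t=0.300: state=(1.133, -0.680)
t=0.400: state=(1.061, -0.768)
t=0.500: state=(0.980, -0.865)
t=0.600: state=(0.888, -0.976)
t=0.700: state=(0.784, -1.105)
t=0.800: state=(0.666, -1.259)
t=0.900: state=(0.531, -1.445)
t=1.000: state=(0.376, -1.670)
t=1.100: state=(0.196, -1.939)
t=1.200: state=(-0.014, -2.249)
t=1.300: state=(-0.255, -2.580)
t=1.400: state=(-0.528, -2.875)
t=1.500: state=(-0.826, -3.039)
t=1.600: state=(-1.128, -2.958)
t=1.700: state=(-1.407, -2.582)
t=1.800: state=(-1.637, -1.987)
t=1.900: state=(-1.803, -1.340)
t=2.000: state=(-1.908, -0.780)
t=2.100: state=(-1.964, -0.362)
t=2.200: state=(-1.985, -0.076)
t=2.300: state=(-1.982, 0.112)
t=2.400: state=(-1.965, 0.234)
t=2.500: state=(-1.937, 0.316)
t=2.550: state=(-1.920, 0.347)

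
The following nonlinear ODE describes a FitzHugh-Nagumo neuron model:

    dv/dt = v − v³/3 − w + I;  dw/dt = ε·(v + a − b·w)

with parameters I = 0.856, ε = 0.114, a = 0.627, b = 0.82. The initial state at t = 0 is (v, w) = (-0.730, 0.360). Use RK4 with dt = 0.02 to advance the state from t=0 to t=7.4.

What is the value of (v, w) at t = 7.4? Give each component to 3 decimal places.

(v, w) = (-0.279, 0.085)

t=0.000: state=(-0.730, 0.360)
step 1 (dt=0.02): k1=(-0.104, -0.045), k2=(-0.104, -0.045), k3=(-0.104, -0.045), k4=(-0.104, -0.046); state += dt/6·(k1+2k2+2k3+k4)
t=0.020: state=(-0.732, 0.359)
t=0.040: state=(-0.734, 0.358)
t=0.060: state=(-0.736, 0.357)
continuing one RK4 step at a time; state shown every 25 steps (Δt=0.5):
t=0.500: state=(-0.782, 0.336)
t=1.000: state=(-0.832, 0.311)
t=1.500: state=(-0.876, 0.284)
t=2.000: state=(-0.911, 0.256)
t=2.500: state=(-0.934, 0.228)
t=3.000: state=(-0.945, 0.200)
t=3.500: state=(-0.942, 0.173)
t=4.000: state=(-0.926, 0.148)
t=4.500: state=(-0.895, 0.126)
t=5.000: state=(-0.851, 0.106)
t=5.500: state=(-0.790, 0.090)
t=6.000: state=(-0.709, 0.079)
t=6.500: state=(-0.600, 0.074)
t=7.000: state=(-0.449, 0.076)
t=7.400: state=(-0.279, 0.085)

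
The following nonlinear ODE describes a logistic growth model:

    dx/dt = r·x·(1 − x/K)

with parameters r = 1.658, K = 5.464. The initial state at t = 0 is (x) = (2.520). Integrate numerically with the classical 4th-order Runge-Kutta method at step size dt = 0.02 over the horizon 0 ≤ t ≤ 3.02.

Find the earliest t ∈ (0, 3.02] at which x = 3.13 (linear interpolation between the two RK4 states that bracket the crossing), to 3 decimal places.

t=0.000: state=(2.520)
step 1 (dt=0.02): k1=(2.251), k2=(2.254), k3=(2.254), k4=(2.256); state += dt/6·(k1+2k2+2k3+k4)
t=0.020: state=(2.565)
t=0.040: state=(2.610)
t=0.060: state=(2.655)
continuing one RK4 step at a time; state shown every 5 steps (Δt=0.1):
t=0.100: state=(2.746)
t=0.200: state=(2.972)
t=0.260: state=(3.106)
next step: t=0.280: state=(3.150) — x has crossed 3.13
linear interpolation between t=0.260 (3.10606) and t=0.280 (3.15041) → t≈0.271

t = 0.271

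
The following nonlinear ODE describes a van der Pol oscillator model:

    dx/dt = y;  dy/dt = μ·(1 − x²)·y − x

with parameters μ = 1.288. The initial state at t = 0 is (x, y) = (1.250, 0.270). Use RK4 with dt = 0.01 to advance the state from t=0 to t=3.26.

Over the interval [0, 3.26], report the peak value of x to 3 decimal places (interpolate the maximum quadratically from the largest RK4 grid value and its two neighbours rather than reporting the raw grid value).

max x = 1.276

t=0.000: state=(1.250, 0.270)
step 1 (dt=0.01): k1=(0.270, -1.446), k2=(0.263, -1.443), k3=(0.263, -1.443), k4=(0.256, -1.440); state += dt/6·(k1+2k2+2k3+k4)
t=0.010: state=(1.253, 0.256)
t=0.020: state=(1.255, 0.241)
t=0.030: state=(1.257, 0.227)
continuing one RK4 step at a time; state shown every 20 steps (Δt=0.2):
t=0.200: state=(1.276, -0.004)
t=0.400: state=(1.251, -0.238)
t=0.600: state=(1.183, -0.440)
t=0.800: state=(1.076, -0.628)
t=1.000: state=(0.931, -0.828)
t=1.200: state=(0.742, -1.068)
t=1.400: state=(0.499, -1.385)
t=1.600: state=(0.181, -1.813)
t=1.800: state=(-0.233, -2.335)
t=2.000: state=(-0.745, -2.725)
t=2.200: state=(-1.280, -2.488)
t=2.400: state=(-1.690, -1.543)
t=2.600: state=(-1.898, -0.586)
t=2.800: state=(-1.952, -0.013)
t=3.000: state=(-1.922, 0.272)
t=3.200: state=(-1.852, 0.418)
t=3.260: state=(-1.826, 0.448)
largest grid value and its neighbours: x(0.190)=1.27604, x(0.200)=1.27607, x(0.210)=1.27597
parabola through these three points peaks at t≈0.197 with x≈1.27607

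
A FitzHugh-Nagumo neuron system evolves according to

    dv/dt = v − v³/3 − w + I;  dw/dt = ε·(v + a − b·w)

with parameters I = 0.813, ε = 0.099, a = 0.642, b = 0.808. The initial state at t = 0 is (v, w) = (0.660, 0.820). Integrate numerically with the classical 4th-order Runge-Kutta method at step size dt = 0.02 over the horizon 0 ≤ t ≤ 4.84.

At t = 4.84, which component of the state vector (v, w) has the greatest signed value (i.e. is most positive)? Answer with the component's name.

largest component: v

t=0.000: state=(0.660, 0.820)
step 1 (dt=0.02): k1=(0.557, 0.063), k2=(0.560, 0.064), k3=(0.560, 0.064), k4=(0.562, 0.064); state += dt/6·(k1+2k2+2k3+k4)
t=0.020: state=(0.671, 0.821)
t=0.040: state=(0.682, 0.823)
t=0.060: state=(0.694, 0.824)
continuing one RK4 step at a time; state shown every 10 steps (Δt=0.2):
t=0.200: state=(0.776, 0.834)
t=0.400: state=(0.898, 0.850)
t=0.600: state=(1.022, 0.868)
t=0.800: state=(1.141, 0.888)
t=1.000: state=(1.249, 0.910)
t=1.200: state=(1.341, 0.933)
t=1.400: state=(1.415, 0.958)
t=1.600: state=(1.471, 0.984)
t=1.800: state=(1.511, 1.010)
t=2.000: state=(1.538, 1.037)
t=2.200: state=(1.553, 1.063)
t=2.400: state=(1.560, 1.090)
t=2.600: state=(1.561, 1.116)
t=2.800: state=(1.557, 1.141)
t=3.000: state=(1.549, 1.166)
t=3.200: state=(1.540, 1.191)
t=3.400: state=(1.528, 1.214)
t=3.600: state=(1.515, 1.238)
t=3.800: state=(1.501, 1.260)
t=4.000: state=(1.486, 1.282)
t=4.200: state=(1.470, 1.303)
t=4.400: state=(1.454, 1.324)
t=4.600: state=(1.437, 1.344)
t=4.800: state=(1.420, 1.363)
t=4.840: state=(1.417, 1.367)
compare at T: v=1.417, w=1.367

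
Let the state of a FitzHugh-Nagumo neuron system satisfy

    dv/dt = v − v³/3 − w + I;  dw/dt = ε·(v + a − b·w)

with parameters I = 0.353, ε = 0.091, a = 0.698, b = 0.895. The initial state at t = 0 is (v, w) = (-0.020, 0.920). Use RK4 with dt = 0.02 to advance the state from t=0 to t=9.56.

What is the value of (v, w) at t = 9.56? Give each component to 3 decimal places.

(v, w) = (-1.481, -0.099)

t=0.000: state=(-0.020, 0.920)
step 1 (dt=0.02): k1=(-0.587, -0.013), k2=(-0.593, -0.014), k3=(-0.593, -0.014), k4=(-0.599, -0.014); state += dt/6·(k1+2k2+2k3+k4)
t=0.020: state=(-0.032, 0.920)
t=0.040: state=(-0.044, 0.919)
t=0.060: state=(-0.056, 0.919)
continuing one RK4 step at a time; state shown every 25 steps (Δt=0.5):
t=0.500: state=(-0.395, 0.906)
t=1.000: state=(-0.936, 0.871)
t=1.500: state=(-1.474, 0.813)
t=2.000: state=(-1.764, 0.739)
t=2.500: state=(-1.846, 0.659)
t=3.000: state=(-1.849, 0.582)
t=3.500: state=(-1.827, 0.508)
t=4.000: state=(-1.799, 0.438)
t=4.500: state=(-1.770, 0.372)
t=5.000: state=(-1.740, 0.310)
t=5.500: state=(-1.710, 0.252)
t=6.000: state=(-1.681, 0.197)
t=6.500: state=(-1.652, 0.146)
t=7.000: state=(-1.623, 0.098)
t=7.500: state=(-1.595, 0.054)
t=8.000: state=(-1.567, 0.012)
t=8.500: state=(-1.539, -0.026)
t=9.000: state=(-1.511, -0.062)
t=9.500: state=(-1.484, -0.095)
t=9.560: state=(-1.481, -0.099)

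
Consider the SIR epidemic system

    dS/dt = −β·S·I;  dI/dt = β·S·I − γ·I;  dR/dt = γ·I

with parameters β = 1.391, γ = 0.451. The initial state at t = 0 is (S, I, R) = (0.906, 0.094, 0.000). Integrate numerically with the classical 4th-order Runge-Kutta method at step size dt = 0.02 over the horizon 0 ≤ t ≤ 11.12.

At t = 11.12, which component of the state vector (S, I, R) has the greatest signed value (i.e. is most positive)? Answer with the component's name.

largest component: R

t=0.000: state=(0.906, 0.094, 0.000)
step 1 (dt=0.02): k1=(-0.118, 0.076, 0.042), k2=(-0.119, 0.077, 0.043), k3=(-0.119, 0.077, 0.043), k4=(-0.120, 0.077, 0.043); state += dt/6·(k1+2k2+2k3+k4)
t=0.020: state=(0.904, 0.096, 0.001)
t=0.040: state=(0.901, 0.097, 0.002)
t=0.060: state=(0.899, 0.099, 0.003)
continuing one RK4 step at a time; state shown every 25 steps (Δt=0.5):
t=0.500: state=(0.836, 0.138, 0.026)
t=1.000: state=(0.746, 0.191, 0.063)
t=1.500: state=(0.641, 0.247, 0.112)
t=2.000: state=(0.530, 0.296, 0.174)
t=2.500: state=(0.426, 0.329, 0.244)
t=3.000: state=(0.337, 0.342, 0.321)
t=3.500: state=(0.266, 0.337, 0.397)
t=4.000: state=(0.212, 0.317, 0.471)
t=4.500: state=(0.171, 0.289, 0.540)
t=5.000: state=(0.142, 0.257, 0.601)
t=5.500: state=(0.120, 0.224, 0.656)
t=6.000: state=(0.104, 0.194, 0.703)
t=6.500: state=(0.092, 0.165, 0.743)
t=7.000: state=(0.082, 0.140, 0.777)
t=7.500: state=(0.075, 0.118, 0.807)
t=8.000: state=(0.070, 0.099, 0.831)
t=8.500: state=(0.066, 0.083, 0.851)
t=9.000: state=(0.062, 0.069, 0.869)
t=9.500: state=(0.060, 0.058, 0.883)
t=10.000: state=(0.057, 0.048, 0.895)
t=10.500: state=(0.056, 0.040, 0.905)
t=11.000: state=(0.054, 0.033, 0.913)
t=11.120: state=(0.054, 0.032, 0.915)
compare at T: S=0.054, I=0.032, R=0.915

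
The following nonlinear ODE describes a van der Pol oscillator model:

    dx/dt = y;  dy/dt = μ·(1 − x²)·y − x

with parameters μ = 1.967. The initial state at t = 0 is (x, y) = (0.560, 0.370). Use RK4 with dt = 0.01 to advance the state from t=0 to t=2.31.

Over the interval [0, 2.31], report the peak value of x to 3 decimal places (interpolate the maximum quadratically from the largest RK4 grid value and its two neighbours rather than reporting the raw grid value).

t=0.000: state=(0.560, 0.370)
step 1 (dt=0.01): k1=(0.370, -0.060), k2=(0.370, -0.064), k3=(0.370, -0.064), k4=(0.369, -0.068); state += dt/6·(k1+2k2+2k3+k4)
t=0.010: state=(0.564, 0.369)
t=0.020: state=(0.567, 0.369)
t=0.030: state=(0.571, 0.368)
continuing one RK4 step at a time; state shown every 10 steps (Δt=0.1):
t=0.100: state=(0.597, 0.360)
t=0.200: state=(0.632, 0.342)
t=0.300: state=(0.665, 0.314)
t=0.400: state=(0.694, 0.278)
t=0.500: state=(0.720, 0.232)
t=0.600: state=(0.740, 0.178)
t=0.700: state=(0.755, 0.116)
t=0.800: state=(0.763, 0.047)
t=0.900: state=(0.764, -0.029)
t=1.000: state=(0.757, -0.111)
t=1.100: state=(0.742, -0.199)
t=1.200: state=(0.717, -0.295)
t=1.300: state=(0.683, -0.400)
t=1.400: state=(0.637, -0.516)
t=1.500: state=(0.579, -0.649)
t=1.600: state=(0.506, -0.804)
t=1.700: state=(0.417, -0.989)
t=1.800: state=(0.307, -1.212)
t=1.900: state=(0.173, -1.485)
t=2.000: state=(0.008, -1.815)
t=2.100: state=(-0.192, -2.195)
t=2.200: state=(-0.431, -2.587)
t=2.300: state=(-0.707, -2.894)
t=2.310: state=(-0.736, -2.914)
largest grid value and its neighbours: x(0.850)=0.76481, x(0.860)=0.76487, x(0.870)=0.76485
parabola through these three points peaks at t≈0.863 with x≈0.76487

max x = 0.765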